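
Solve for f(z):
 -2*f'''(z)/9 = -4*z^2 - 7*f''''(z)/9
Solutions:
 f(z) = C1 + C2*z + C3*z^2 + C4*exp(2*z/7) + 3*z^5/10 + 21*z^4/4 + 147*z^3/2


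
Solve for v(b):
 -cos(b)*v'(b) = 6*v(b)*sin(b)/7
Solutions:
 v(b) = C1*cos(b)^(6/7)


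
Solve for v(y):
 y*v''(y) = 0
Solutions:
 v(y) = C1 + C2*y


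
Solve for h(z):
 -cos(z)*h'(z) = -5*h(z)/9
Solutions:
 h(z) = C1*(sin(z) + 1)^(5/18)/(sin(z) - 1)^(5/18)


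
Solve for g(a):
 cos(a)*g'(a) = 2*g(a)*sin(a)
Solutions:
 g(a) = C1/cos(a)^2


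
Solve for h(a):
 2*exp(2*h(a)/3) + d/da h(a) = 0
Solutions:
 h(a) = 3*log(-sqrt(-1/(C1 - 2*a))) - 3*log(2) + 3*log(6)/2
 h(a) = 3*log(-1/(C1 - 2*a))/2 - 3*log(2) + 3*log(6)/2


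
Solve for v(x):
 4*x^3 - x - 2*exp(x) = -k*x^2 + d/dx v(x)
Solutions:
 v(x) = C1 + k*x^3/3 + x^4 - x^2/2 - 2*exp(x)


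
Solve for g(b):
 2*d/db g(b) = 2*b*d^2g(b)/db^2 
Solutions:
 g(b) = C1 + C2*b^2


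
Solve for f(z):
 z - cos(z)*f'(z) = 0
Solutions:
 f(z) = C1 + Integral(z/cos(z), z)


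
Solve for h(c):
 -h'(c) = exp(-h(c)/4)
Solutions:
 h(c) = 4*log(C1 - c/4)


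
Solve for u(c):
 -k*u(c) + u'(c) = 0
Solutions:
 u(c) = C1*exp(c*k)


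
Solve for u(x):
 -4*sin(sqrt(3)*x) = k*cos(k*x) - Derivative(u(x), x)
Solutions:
 u(x) = C1 + sin(k*x) - 4*sqrt(3)*cos(sqrt(3)*x)/3


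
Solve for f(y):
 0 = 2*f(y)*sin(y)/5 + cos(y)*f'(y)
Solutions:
 f(y) = C1*cos(y)^(2/5)


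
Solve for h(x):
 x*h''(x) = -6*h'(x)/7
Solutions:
 h(x) = C1 + C2*x^(1/7)


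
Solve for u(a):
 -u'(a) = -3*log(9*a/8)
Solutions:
 u(a) = C1 + 3*a*log(a) - 3*a + a*log(729/512)


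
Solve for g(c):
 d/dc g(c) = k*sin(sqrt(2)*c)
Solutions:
 g(c) = C1 - sqrt(2)*k*cos(sqrt(2)*c)/2


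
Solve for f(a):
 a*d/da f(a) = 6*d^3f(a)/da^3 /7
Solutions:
 f(a) = C1 + Integral(C2*airyai(6^(2/3)*7^(1/3)*a/6) + C3*airybi(6^(2/3)*7^(1/3)*a/6), a)


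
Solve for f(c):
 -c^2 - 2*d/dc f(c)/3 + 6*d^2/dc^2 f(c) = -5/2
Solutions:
 f(c) = C1 + C2*exp(c/9) - c^3/2 - 27*c^2/2 - 957*c/4


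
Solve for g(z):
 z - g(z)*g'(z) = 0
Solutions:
 g(z) = -sqrt(C1 + z^2)
 g(z) = sqrt(C1 + z^2)


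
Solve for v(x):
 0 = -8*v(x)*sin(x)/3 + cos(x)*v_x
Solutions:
 v(x) = C1/cos(x)^(8/3)


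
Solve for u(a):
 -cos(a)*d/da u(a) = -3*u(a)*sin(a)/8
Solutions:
 u(a) = C1/cos(a)^(3/8)


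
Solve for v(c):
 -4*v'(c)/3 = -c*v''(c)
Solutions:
 v(c) = C1 + C2*c^(7/3)


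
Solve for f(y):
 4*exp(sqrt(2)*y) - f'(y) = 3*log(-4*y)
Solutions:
 f(y) = C1 - 3*y*log(-y) + 3*y*(1 - 2*log(2)) + 2*sqrt(2)*exp(sqrt(2)*y)


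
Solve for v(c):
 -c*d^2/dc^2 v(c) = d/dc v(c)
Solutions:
 v(c) = C1 + C2*log(c)


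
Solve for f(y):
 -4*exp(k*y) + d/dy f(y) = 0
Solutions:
 f(y) = C1 + 4*exp(k*y)/k


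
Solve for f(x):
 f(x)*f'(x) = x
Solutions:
 f(x) = -sqrt(C1 + x^2)
 f(x) = sqrt(C1 + x^2)


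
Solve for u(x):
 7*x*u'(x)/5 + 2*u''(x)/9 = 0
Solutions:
 u(x) = C1 + C2*erf(3*sqrt(35)*x/10)


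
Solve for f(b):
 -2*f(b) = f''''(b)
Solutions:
 f(b) = (C1*sin(2^(3/4)*b/2) + C2*cos(2^(3/4)*b/2))*exp(-2^(3/4)*b/2) + (C3*sin(2^(3/4)*b/2) + C4*cos(2^(3/4)*b/2))*exp(2^(3/4)*b/2)


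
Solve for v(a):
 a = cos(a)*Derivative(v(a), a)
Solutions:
 v(a) = C1 + Integral(a/cos(a), a)


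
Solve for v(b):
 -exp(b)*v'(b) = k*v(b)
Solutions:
 v(b) = C1*exp(k*exp(-b))


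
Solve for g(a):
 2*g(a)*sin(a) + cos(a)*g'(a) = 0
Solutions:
 g(a) = C1*cos(a)^2


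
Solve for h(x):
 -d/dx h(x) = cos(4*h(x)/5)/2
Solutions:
 x/2 - 5*log(sin(4*h(x)/5) - 1)/8 + 5*log(sin(4*h(x)/5) + 1)/8 = C1


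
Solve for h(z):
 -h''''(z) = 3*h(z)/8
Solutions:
 h(z) = (C1*sin(2^(3/4)*3^(1/4)*z/4) + C2*cos(2^(3/4)*3^(1/4)*z/4))*exp(-2^(3/4)*3^(1/4)*z/4) + (C3*sin(2^(3/4)*3^(1/4)*z/4) + C4*cos(2^(3/4)*3^(1/4)*z/4))*exp(2^(3/4)*3^(1/4)*z/4)


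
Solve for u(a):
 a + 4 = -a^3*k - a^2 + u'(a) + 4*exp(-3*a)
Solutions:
 u(a) = C1 + a^4*k/4 + a^3/3 + a^2/2 + 4*a + 4*exp(-3*a)/3


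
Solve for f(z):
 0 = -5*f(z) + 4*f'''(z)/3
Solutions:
 f(z) = C3*exp(30^(1/3)*z/2) + (C1*sin(10^(1/3)*3^(5/6)*z/4) + C2*cos(10^(1/3)*3^(5/6)*z/4))*exp(-30^(1/3)*z/4)


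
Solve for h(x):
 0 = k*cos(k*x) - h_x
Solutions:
 h(x) = C1 + sin(k*x)


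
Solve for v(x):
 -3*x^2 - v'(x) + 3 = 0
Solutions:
 v(x) = C1 - x^3 + 3*x


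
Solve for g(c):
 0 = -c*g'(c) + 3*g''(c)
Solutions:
 g(c) = C1 + C2*erfi(sqrt(6)*c/6)


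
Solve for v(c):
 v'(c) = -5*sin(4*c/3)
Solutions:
 v(c) = C1 + 15*cos(4*c/3)/4


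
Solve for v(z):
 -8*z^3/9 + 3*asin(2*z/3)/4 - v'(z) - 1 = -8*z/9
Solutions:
 v(z) = C1 - 2*z^4/9 + 4*z^2/9 + 3*z*asin(2*z/3)/4 - z + 3*sqrt(9 - 4*z^2)/8


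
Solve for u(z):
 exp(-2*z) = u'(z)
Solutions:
 u(z) = C1 - exp(-2*z)/2


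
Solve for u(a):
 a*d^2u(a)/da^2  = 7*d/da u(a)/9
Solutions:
 u(a) = C1 + C2*a^(16/9)


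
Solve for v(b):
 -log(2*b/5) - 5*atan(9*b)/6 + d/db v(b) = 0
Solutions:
 v(b) = C1 + b*log(b) + 5*b*atan(9*b)/6 - b*log(5) - b + b*log(2) - 5*log(81*b^2 + 1)/108


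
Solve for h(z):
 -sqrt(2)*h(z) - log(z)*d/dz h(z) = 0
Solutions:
 h(z) = C1*exp(-sqrt(2)*li(z))


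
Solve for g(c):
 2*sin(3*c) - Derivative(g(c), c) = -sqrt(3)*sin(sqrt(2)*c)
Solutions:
 g(c) = C1 - 2*cos(3*c)/3 - sqrt(6)*cos(sqrt(2)*c)/2


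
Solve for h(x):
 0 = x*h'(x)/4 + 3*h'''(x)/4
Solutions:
 h(x) = C1 + Integral(C2*airyai(-3^(2/3)*x/3) + C3*airybi(-3^(2/3)*x/3), x)


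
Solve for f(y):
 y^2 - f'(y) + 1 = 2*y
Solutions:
 f(y) = C1 + y^3/3 - y^2 + y


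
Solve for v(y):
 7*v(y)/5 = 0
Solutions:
 v(y) = 0


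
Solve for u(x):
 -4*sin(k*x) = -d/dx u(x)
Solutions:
 u(x) = C1 - 4*cos(k*x)/k


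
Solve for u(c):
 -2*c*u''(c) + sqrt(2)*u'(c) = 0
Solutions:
 u(c) = C1 + C2*c^(sqrt(2)/2 + 1)


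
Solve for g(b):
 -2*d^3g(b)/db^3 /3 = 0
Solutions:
 g(b) = C1 + C2*b + C3*b^2


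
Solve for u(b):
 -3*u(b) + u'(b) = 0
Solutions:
 u(b) = C1*exp(3*b)


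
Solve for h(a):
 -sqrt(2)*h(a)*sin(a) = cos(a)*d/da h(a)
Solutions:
 h(a) = C1*cos(a)^(sqrt(2))


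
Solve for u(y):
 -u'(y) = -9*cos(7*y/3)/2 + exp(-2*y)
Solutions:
 u(y) = C1 + 27*sin(7*y/3)/14 + exp(-2*y)/2


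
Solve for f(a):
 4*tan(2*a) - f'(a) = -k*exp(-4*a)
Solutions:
 f(a) = C1 - k*exp(-4*a)/4 + log(tan(2*a)^2 + 1)


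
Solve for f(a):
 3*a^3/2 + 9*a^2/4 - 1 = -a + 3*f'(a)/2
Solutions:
 f(a) = C1 + a^4/4 + a^3/2 + a^2/3 - 2*a/3


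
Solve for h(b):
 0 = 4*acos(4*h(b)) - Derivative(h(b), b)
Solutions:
 Integral(1/acos(4*_y), (_y, h(b))) = C1 + 4*b


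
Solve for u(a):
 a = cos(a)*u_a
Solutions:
 u(a) = C1 + Integral(a/cos(a), a)


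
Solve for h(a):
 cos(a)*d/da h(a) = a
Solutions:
 h(a) = C1 + Integral(a/cos(a), a)


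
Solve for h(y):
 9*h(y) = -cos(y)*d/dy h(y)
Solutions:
 h(y) = C1*sqrt(sin(y) - 1)*(sin(y)^4 - 4*sin(y)^3 + 6*sin(y)^2 - 4*sin(y) + 1)/(sqrt(sin(y) + 1)*(sin(y)^4 + 4*sin(y)^3 + 6*sin(y)^2 + 4*sin(y) + 1))


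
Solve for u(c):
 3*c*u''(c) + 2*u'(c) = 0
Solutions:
 u(c) = C1 + C2*c^(1/3)


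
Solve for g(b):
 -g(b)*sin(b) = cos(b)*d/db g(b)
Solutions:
 g(b) = C1*cos(b)


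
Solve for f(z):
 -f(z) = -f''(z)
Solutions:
 f(z) = C1*exp(-z) + C2*exp(z)


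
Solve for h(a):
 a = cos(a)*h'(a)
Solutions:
 h(a) = C1 + Integral(a/cos(a), a)


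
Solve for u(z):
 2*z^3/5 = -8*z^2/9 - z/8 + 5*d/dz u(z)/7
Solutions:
 u(z) = C1 + 7*z^4/50 + 56*z^3/135 + 7*z^2/80


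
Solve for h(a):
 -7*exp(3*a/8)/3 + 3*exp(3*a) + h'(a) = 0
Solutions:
 h(a) = C1 + 56*exp(3*a/8)/9 - exp(3*a)


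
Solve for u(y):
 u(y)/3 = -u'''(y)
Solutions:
 u(y) = C3*exp(-3^(2/3)*y/3) + (C1*sin(3^(1/6)*y/2) + C2*cos(3^(1/6)*y/2))*exp(3^(2/3)*y/6)


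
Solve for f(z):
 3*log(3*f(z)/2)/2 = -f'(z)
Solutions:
 -2*Integral(1/(-log(_y) - log(3) + log(2)), (_y, f(z)))/3 = C1 - z


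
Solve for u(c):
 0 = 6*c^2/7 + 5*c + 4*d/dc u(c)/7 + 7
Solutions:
 u(c) = C1 - c^3/2 - 35*c^2/8 - 49*c/4


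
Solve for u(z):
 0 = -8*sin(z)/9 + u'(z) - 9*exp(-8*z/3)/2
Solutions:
 u(z) = C1 - 8*cos(z)/9 - 27*exp(-8*z/3)/16


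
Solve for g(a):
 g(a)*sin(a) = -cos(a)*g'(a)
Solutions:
 g(a) = C1*cos(a)


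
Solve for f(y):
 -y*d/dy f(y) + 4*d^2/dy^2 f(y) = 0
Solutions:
 f(y) = C1 + C2*erfi(sqrt(2)*y/4)


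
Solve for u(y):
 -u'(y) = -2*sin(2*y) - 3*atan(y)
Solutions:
 u(y) = C1 + 3*y*atan(y) - 3*log(y^2 + 1)/2 - cos(2*y)


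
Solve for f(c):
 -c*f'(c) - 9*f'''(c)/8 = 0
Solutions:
 f(c) = C1 + Integral(C2*airyai(-2*3^(1/3)*c/3) + C3*airybi(-2*3^(1/3)*c/3), c)


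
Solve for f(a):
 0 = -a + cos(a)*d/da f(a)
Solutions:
 f(a) = C1 + Integral(a/cos(a), a)


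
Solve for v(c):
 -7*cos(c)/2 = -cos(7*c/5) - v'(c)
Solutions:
 v(c) = C1 + 7*sin(c)/2 - 5*sin(7*c/5)/7


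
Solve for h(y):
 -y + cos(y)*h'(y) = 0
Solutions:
 h(y) = C1 + Integral(y/cos(y), y)


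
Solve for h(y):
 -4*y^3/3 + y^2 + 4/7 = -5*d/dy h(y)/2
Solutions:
 h(y) = C1 + 2*y^4/15 - 2*y^3/15 - 8*y/35


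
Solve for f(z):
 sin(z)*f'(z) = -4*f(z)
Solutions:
 f(z) = C1*(cos(z)^2 + 2*cos(z) + 1)/(cos(z)^2 - 2*cos(z) + 1)


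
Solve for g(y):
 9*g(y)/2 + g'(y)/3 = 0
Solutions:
 g(y) = C1*exp(-27*y/2)


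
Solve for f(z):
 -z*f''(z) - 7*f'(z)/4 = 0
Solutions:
 f(z) = C1 + C2/z^(3/4)


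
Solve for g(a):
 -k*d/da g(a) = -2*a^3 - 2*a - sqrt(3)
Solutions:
 g(a) = C1 + a^4/(2*k) + a^2/k + sqrt(3)*a/k


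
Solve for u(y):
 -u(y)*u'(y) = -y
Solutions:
 u(y) = -sqrt(C1 + y^2)
 u(y) = sqrt(C1 + y^2)


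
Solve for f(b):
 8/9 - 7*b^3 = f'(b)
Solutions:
 f(b) = C1 - 7*b^4/4 + 8*b/9


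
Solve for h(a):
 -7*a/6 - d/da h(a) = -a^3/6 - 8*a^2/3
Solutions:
 h(a) = C1 + a^4/24 + 8*a^3/9 - 7*a^2/12


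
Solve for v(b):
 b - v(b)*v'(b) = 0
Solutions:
 v(b) = -sqrt(C1 + b^2)
 v(b) = sqrt(C1 + b^2)


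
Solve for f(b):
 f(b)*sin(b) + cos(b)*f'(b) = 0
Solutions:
 f(b) = C1*cos(b)


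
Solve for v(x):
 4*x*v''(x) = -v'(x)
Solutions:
 v(x) = C1 + C2*x^(3/4)


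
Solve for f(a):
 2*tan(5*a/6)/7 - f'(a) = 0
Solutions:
 f(a) = C1 - 12*log(cos(5*a/6))/35


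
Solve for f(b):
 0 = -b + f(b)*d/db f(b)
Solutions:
 f(b) = -sqrt(C1 + b^2)
 f(b) = sqrt(C1 + b^2)


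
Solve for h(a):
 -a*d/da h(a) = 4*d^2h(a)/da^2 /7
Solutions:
 h(a) = C1 + C2*erf(sqrt(14)*a/4)


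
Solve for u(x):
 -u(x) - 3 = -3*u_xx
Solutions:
 u(x) = C1*exp(-sqrt(3)*x/3) + C2*exp(sqrt(3)*x/3) - 3


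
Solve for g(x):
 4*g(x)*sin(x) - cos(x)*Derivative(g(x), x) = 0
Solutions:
 g(x) = C1/cos(x)^4


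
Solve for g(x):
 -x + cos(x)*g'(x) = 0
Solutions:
 g(x) = C1 + Integral(x/cos(x), x)


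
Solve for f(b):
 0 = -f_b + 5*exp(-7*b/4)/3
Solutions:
 f(b) = C1 - 20*exp(-7*b/4)/21


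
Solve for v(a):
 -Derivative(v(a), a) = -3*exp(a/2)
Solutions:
 v(a) = C1 + 6*exp(a/2)


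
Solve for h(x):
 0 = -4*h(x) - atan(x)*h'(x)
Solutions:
 h(x) = C1*exp(-4*Integral(1/atan(x), x))


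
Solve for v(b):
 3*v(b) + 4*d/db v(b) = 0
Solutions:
 v(b) = C1*exp(-3*b/4)


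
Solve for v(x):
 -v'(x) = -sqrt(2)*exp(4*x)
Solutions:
 v(x) = C1 + sqrt(2)*exp(4*x)/4


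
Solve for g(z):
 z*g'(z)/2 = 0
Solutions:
 g(z) = C1


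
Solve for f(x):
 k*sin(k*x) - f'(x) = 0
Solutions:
 f(x) = C1 - cos(k*x)


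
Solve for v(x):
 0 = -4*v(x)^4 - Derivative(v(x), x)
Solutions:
 v(x) = (-3^(2/3) - 3*3^(1/6)*I)*(1/(C1 + 4*x))^(1/3)/6
 v(x) = (-3^(2/3) + 3*3^(1/6)*I)*(1/(C1 + 4*x))^(1/3)/6
 v(x) = (1/(C1 + 12*x))^(1/3)


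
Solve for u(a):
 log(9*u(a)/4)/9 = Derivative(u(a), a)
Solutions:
 9*Integral(1/(-log(_y) - 2*log(3) + 2*log(2)), (_y, u(a))) = C1 - a


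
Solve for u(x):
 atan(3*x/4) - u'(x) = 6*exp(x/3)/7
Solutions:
 u(x) = C1 + x*atan(3*x/4) - 18*exp(x/3)/7 - 2*log(9*x^2 + 16)/3


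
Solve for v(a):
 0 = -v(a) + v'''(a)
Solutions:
 v(a) = C3*exp(a) + (C1*sin(sqrt(3)*a/2) + C2*cos(sqrt(3)*a/2))*exp(-a/2)


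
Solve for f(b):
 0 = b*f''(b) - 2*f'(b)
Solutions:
 f(b) = C1 + C2*b^3


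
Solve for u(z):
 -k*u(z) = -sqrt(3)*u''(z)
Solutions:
 u(z) = C1*exp(-3^(3/4)*sqrt(k)*z/3) + C2*exp(3^(3/4)*sqrt(k)*z/3)


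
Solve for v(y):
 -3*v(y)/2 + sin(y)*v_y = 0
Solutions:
 v(y) = C1*(cos(y) - 1)^(3/4)/(cos(y) + 1)^(3/4)


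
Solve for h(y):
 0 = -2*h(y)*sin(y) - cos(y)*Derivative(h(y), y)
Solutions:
 h(y) = C1*cos(y)^2


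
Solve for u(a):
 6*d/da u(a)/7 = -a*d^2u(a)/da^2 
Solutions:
 u(a) = C1 + C2*a^(1/7)


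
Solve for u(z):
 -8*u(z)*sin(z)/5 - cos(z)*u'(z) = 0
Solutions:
 u(z) = C1*cos(z)^(8/5)


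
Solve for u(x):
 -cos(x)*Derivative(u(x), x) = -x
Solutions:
 u(x) = C1 + Integral(x/cos(x), x)


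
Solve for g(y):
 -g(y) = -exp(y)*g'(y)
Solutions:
 g(y) = C1*exp(-exp(-y))


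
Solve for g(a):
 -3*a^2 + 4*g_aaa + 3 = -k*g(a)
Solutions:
 g(a) = C1*exp(2^(1/3)*a*(-k)^(1/3)/2) + C2*exp(2^(1/3)*a*(-k)^(1/3)*(-1 + sqrt(3)*I)/4) + C3*exp(-2^(1/3)*a*(-k)^(1/3)*(1 + sqrt(3)*I)/4) + 3*a^2/k - 3/k


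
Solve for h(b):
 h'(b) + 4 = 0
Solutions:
 h(b) = C1 - 4*b


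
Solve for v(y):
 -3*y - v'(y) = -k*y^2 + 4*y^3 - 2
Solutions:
 v(y) = C1 + k*y^3/3 - y^4 - 3*y^2/2 + 2*y


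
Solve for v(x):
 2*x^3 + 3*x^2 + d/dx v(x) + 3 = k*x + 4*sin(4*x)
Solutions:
 v(x) = C1 + k*x^2/2 - x^4/2 - x^3 - 3*x - cos(4*x)


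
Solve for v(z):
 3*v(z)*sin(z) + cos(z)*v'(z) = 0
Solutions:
 v(z) = C1*cos(z)^3


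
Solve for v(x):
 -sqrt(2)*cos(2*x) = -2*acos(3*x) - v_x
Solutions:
 v(x) = C1 - 2*x*acos(3*x) + 2*sqrt(1 - 9*x^2)/3 + sqrt(2)*sin(2*x)/2


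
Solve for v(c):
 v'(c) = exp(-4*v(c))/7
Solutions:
 v(c) = log(-I*(C1 + 4*c/7)^(1/4))
 v(c) = log(I*(C1 + 4*c/7)^(1/4))
 v(c) = log(-(C1 + 4*c/7)^(1/4))
 v(c) = log(C1 + 4*c/7)/4


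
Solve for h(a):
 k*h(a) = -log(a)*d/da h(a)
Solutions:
 h(a) = C1*exp(-k*li(a))


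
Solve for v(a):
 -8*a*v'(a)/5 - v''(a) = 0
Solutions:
 v(a) = C1 + C2*erf(2*sqrt(5)*a/5)


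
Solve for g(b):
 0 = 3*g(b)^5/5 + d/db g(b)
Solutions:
 g(b) = -5^(1/4)*(1/(C1 + 12*b))^(1/4)
 g(b) = 5^(1/4)*(1/(C1 + 12*b))^(1/4)
 g(b) = -5^(1/4)*I*(1/(C1 + 12*b))^(1/4)
 g(b) = 5^(1/4)*I*(1/(C1 + 12*b))^(1/4)


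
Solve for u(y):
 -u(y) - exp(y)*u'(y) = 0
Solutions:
 u(y) = C1*exp(exp(-y))


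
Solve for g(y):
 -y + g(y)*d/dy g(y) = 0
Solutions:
 g(y) = -sqrt(C1 + y^2)
 g(y) = sqrt(C1 + y^2)


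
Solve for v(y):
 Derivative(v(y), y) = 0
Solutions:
 v(y) = C1


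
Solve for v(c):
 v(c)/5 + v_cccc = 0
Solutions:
 v(c) = (C1*sin(sqrt(2)*5^(3/4)*c/10) + C2*cos(sqrt(2)*5^(3/4)*c/10))*exp(-sqrt(2)*5^(3/4)*c/10) + (C3*sin(sqrt(2)*5^(3/4)*c/10) + C4*cos(sqrt(2)*5^(3/4)*c/10))*exp(sqrt(2)*5^(3/4)*c/10)


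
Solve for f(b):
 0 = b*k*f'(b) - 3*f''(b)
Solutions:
 f(b) = Piecewise((-sqrt(6)*sqrt(pi)*C1*erf(sqrt(6)*b*sqrt(-k)/6)/(2*sqrt(-k)) - C2, (k > 0) | (k < 0)), (-C1*b - C2, True))


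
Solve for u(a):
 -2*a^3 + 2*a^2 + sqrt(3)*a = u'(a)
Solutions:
 u(a) = C1 - a^4/2 + 2*a^3/3 + sqrt(3)*a^2/2


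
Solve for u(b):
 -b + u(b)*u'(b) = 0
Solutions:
 u(b) = -sqrt(C1 + b^2)
 u(b) = sqrt(C1 + b^2)


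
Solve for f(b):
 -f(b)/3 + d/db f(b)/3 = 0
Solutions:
 f(b) = C1*exp(b)


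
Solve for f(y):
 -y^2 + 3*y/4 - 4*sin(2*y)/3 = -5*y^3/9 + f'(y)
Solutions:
 f(y) = C1 + 5*y^4/36 - y^3/3 + 3*y^2/8 + 2*cos(2*y)/3


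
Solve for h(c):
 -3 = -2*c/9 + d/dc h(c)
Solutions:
 h(c) = C1 + c^2/9 - 3*c


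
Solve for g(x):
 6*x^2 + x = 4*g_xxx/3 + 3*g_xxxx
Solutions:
 g(x) = C1 + C2*x + C3*x^2 + C4*exp(-4*x/9) + 3*x^5/40 - 13*x^4/16 + 117*x^3/16


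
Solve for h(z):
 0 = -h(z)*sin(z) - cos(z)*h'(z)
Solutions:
 h(z) = C1*cos(z)


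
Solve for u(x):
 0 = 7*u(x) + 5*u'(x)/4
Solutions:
 u(x) = C1*exp(-28*x/5)


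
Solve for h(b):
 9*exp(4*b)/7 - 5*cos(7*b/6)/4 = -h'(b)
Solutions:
 h(b) = C1 - 9*exp(4*b)/28 + 15*sin(7*b/6)/14


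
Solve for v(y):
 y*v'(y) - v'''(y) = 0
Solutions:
 v(y) = C1 + Integral(C2*airyai(y) + C3*airybi(y), y)


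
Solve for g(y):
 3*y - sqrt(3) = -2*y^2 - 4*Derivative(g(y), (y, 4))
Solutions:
 g(y) = C1 + C2*y + C3*y^2 + C4*y^3 - y^6/720 - y^5/160 + sqrt(3)*y^4/96


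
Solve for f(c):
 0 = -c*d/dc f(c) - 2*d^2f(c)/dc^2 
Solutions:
 f(c) = C1 + C2*erf(c/2)


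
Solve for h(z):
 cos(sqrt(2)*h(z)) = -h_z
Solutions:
 h(z) = sqrt(2)*(pi - asin((exp(2*sqrt(2)*C1) + exp(2*sqrt(2)*z))/(exp(2*sqrt(2)*C1) - exp(2*sqrt(2)*z))))/2
 h(z) = sqrt(2)*asin((exp(2*sqrt(2)*C1) + exp(2*sqrt(2)*z))/(exp(2*sqrt(2)*C1) - exp(2*sqrt(2)*z)))/2


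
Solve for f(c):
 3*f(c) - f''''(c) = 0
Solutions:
 f(c) = C1*exp(-3^(1/4)*c) + C2*exp(3^(1/4)*c) + C3*sin(3^(1/4)*c) + C4*cos(3^(1/4)*c)


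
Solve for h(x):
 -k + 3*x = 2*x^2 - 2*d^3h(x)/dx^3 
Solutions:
 h(x) = C1 + C2*x + C3*x^2 + k*x^3/12 + x^5/60 - x^4/16


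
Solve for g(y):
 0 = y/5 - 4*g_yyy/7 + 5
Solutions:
 g(y) = C1 + C2*y + C3*y^2 + 7*y^4/480 + 35*y^3/24


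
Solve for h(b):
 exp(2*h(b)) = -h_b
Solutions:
 h(b) = log(-sqrt(-1/(C1 - b))) - log(2)/2
 h(b) = log(-1/(C1 - b))/2 - log(2)/2


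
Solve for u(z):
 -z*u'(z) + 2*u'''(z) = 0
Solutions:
 u(z) = C1 + Integral(C2*airyai(2^(2/3)*z/2) + C3*airybi(2^(2/3)*z/2), z)


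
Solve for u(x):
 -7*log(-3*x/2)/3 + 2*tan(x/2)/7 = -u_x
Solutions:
 u(x) = C1 + 7*x*log(-x)/3 - 7*x/3 - 7*x*log(2)/3 + 7*x*log(3)/3 + 4*log(cos(x/2))/7


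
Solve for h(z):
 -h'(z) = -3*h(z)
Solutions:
 h(z) = C1*exp(3*z)


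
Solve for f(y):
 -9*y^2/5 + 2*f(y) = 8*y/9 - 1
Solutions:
 f(y) = 9*y^2/10 + 4*y/9 - 1/2


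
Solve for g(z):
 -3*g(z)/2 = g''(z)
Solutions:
 g(z) = C1*sin(sqrt(6)*z/2) + C2*cos(sqrt(6)*z/2)


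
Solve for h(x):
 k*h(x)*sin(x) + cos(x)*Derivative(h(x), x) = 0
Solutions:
 h(x) = C1*exp(k*log(cos(x)))


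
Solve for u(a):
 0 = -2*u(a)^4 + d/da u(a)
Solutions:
 u(a) = (-1/(C1 + 6*a))^(1/3)
 u(a) = (-1/(C1 + 2*a))^(1/3)*(-3^(2/3) - 3*3^(1/6)*I)/6
 u(a) = (-1/(C1 + 2*a))^(1/3)*(-3^(2/3) + 3*3^(1/6)*I)/6


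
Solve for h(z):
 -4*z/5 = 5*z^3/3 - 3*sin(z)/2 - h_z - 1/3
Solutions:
 h(z) = C1 + 5*z^4/12 + 2*z^2/5 - z/3 + 3*cos(z)/2


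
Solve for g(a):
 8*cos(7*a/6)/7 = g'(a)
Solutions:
 g(a) = C1 + 48*sin(7*a/6)/49


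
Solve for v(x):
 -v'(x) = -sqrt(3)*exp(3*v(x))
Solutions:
 v(x) = log(-1/(C1 + 3*sqrt(3)*x))/3
 v(x) = log((-1/(C1 + sqrt(3)*x))^(1/3)*(-3^(2/3) - 3*3^(1/6)*I)/6)
 v(x) = log((-1/(C1 + sqrt(3)*x))^(1/3)*(-3^(2/3) + 3*3^(1/6)*I)/6)


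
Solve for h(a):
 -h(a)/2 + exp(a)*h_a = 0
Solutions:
 h(a) = C1*exp(-exp(-a)/2)


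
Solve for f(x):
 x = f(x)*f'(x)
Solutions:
 f(x) = -sqrt(C1 + x^2)
 f(x) = sqrt(C1 + x^2)


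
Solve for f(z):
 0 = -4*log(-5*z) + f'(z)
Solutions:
 f(z) = C1 + 4*z*log(-z) + 4*z*(-1 + log(5))


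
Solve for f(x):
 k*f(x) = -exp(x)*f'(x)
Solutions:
 f(x) = C1*exp(k*exp(-x))


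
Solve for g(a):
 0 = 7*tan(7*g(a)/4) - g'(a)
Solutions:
 g(a) = -4*asin(C1*exp(49*a/4))/7 + 4*pi/7
 g(a) = 4*asin(C1*exp(49*a/4))/7


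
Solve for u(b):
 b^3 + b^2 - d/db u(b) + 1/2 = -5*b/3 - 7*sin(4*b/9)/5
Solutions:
 u(b) = C1 + b^4/4 + b^3/3 + 5*b^2/6 + b/2 - 63*cos(4*b/9)/20


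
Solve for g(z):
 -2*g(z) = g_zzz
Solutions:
 g(z) = C3*exp(-2^(1/3)*z) + (C1*sin(2^(1/3)*sqrt(3)*z/2) + C2*cos(2^(1/3)*sqrt(3)*z/2))*exp(2^(1/3)*z/2)


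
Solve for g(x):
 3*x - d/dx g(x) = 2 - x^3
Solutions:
 g(x) = C1 + x^4/4 + 3*x^2/2 - 2*x


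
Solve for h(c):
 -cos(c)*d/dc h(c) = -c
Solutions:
 h(c) = C1 + Integral(c/cos(c), c)


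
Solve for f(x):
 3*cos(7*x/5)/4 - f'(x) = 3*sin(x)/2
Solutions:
 f(x) = C1 + 15*sin(7*x/5)/28 + 3*cos(x)/2


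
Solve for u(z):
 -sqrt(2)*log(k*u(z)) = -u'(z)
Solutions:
 li(k*u(z))/k = C1 + sqrt(2)*z


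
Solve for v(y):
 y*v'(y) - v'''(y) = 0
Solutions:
 v(y) = C1 + Integral(C2*airyai(y) + C3*airybi(y), y)


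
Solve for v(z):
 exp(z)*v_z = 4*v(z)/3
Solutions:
 v(z) = C1*exp(-4*exp(-z)/3)


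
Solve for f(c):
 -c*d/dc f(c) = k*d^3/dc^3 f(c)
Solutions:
 f(c) = C1 + Integral(C2*airyai(c*(-1/k)^(1/3)) + C3*airybi(c*(-1/k)^(1/3)), c)


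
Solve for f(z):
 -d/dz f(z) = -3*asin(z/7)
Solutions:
 f(z) = C1 + 3*z*asin(z/7) + 3*sqrt(49 - z^2)


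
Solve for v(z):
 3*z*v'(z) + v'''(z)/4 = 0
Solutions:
 v(z) = C1 + Integral(C2*airyai(-12^(1/3)*z) + C3*airybi(-12^(1/3)*z), z)


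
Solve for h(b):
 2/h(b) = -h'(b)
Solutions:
 h(b) = -sqrt(C1 - 4*b)
 h(b) = sqrt(C1 - 4*b)


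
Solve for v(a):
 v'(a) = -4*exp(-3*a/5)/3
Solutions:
 v(a) = C1 + 20*exp(-3*a/5)/9


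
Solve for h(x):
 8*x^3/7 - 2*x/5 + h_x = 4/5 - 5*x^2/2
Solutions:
 h(x) = C1 - 2*x^4/7 - 5*x^3/6 + x^2/5 + 4*x/5


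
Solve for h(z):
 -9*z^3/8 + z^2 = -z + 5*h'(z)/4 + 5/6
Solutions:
 h(z) = C1 - 9*z^4/40 + 4*z^3/15 + 2*z^2/5 - 2*z/3


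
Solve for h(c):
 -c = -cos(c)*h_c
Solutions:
 h(c) = C1 + Integral(c/cos(c), c)


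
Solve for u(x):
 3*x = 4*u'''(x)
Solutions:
 u(x) = C1 + C2*x + C3*x^2 + x^4/32


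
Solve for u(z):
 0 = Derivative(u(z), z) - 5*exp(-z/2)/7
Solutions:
 u(z) = C1 - 10*exp(-z/2)/7


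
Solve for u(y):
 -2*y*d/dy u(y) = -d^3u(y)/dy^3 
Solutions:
 u(y) = C1 + Integral(C2*airyai(2^(1/3)*y) + C3*airybi(2^(1/3)*y), y)


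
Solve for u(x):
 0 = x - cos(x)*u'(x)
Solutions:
 u(x) = C1 + Integral(x/cos(x), x)


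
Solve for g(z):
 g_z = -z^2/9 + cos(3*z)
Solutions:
 g(z) = C1 - z^3/27 + sin(3*z)/3


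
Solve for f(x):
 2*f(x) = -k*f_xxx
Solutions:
 f(x) = C1*exp(2^(1/3)*x*(-1/k)^(1/3)) + C2*exp(2^(1/3)*x*(-1/k)^(1/3)*(-1 + sqrt(3)*I)/2) + C3*exp(-2^(1/3)*x*(-1/k)^(1/3)*(1 + sqrt(3)*I)/2)


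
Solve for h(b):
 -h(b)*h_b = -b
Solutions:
 h(b) = -sqrt(C1 + b^2)
 h(b) = sqrt(C1 + b^2)


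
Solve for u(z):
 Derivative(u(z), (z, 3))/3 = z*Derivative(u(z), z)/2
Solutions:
 u(z) = C1 + Integral(C2*airyai(2^(2/3)*3^(1/3)*z/2) + C3*airybi(2^(2/3)*3^(1/3)*z/2), z)


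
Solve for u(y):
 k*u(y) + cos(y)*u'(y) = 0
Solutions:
 u(y) = C1*exp(k*(log(sin(y) - 1) - log(sin(y) + 1))/2)


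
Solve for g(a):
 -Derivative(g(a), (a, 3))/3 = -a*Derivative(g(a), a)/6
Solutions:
 g(a) = C1 + Integral(C2*airyai(2^(2/3)*a/2) + C3*airybi(2^(2/3)*a/2), a)


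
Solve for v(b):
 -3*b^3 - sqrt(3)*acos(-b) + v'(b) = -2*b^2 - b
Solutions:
 v(b) = C1 + 3*b^4/4 - 2*b^3/3 - b^2/2 + sqrt(3)*(b*acos(-b) + sqrt(1 - b^2))


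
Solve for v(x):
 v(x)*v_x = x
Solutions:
 v(x) = -sqrt(C1 + x^2)
 v(x) = sqrt(C1 + x^2)


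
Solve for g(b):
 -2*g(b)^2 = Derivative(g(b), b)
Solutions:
 g(b) = 1/(C1 + 2*b)


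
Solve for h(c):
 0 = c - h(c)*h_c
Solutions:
 h(c) = -sqrt(C1 + c^2)
 h(c) = sqrt(C1 + c^2)


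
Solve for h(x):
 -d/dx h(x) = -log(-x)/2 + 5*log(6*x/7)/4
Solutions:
 h(x) = C1 - 3*x*log(x)/4 + x*(-5*log(6) + 3 + 5*log(7) + 2*I*pi)/4


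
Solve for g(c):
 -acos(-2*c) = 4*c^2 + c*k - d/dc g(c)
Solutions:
 g(c) = C1 + 4*c^3/3 + c^2*k/2 + c*acos(-2*c) + sqrt(1 - 4*c^2)/2


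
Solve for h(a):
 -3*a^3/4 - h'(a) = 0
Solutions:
 h(a) = C1 - 3*a^4/16


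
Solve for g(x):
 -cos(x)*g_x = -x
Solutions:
 g(x) = C1 + Integral(x/cos(x), x)


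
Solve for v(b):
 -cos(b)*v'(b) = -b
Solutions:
 v(b) = C1 + Integral(b/cos(b), b)


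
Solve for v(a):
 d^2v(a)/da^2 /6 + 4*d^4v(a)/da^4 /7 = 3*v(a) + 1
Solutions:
 v(a) = C1*exp(-sqrt(3)*a*sqrt(-7 + sqrt(12145))/12) + C2*exp(sqrt(3)*a*sqrt(-7 + sqrt(12145))/12) + C3*sin(sqrt(3)*a*sqrt(7 + sqrt(12145))/12) + C4*cos(sqrt(3)*a*sqrt(7 + sqrt(12145))/12) - 1/3


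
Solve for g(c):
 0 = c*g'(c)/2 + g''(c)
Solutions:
 g(c) = C1 + C2*erf(c/2)


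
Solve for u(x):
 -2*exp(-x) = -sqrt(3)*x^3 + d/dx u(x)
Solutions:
 u(x) = C1 + sqrt(3)*x^4/4 + 2*exp(-x)


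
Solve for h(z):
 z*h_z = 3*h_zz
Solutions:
 h(z) = C1 + C2*erfi(sqrt(6)*z/6)


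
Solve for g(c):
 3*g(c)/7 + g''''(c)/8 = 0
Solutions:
 g(c) = (C1*sin(6^(1/4)*7^(3/4)*c/7) + C2*cos(6^(1/4)*7^(3/4)*c/7))*exp(-6^(1/4)*7^(3/4)*c/7) + (C3*sin(6^(1/4)*7^(3/4)*c/7) + C4*cos(6^(1/4)*7^(3/4)*c/7))*exp(6^(1/4)*7^(3/4)*c/7)


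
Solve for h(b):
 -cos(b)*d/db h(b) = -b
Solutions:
 h(b) = C1 + Integral(b/cos(b), b)


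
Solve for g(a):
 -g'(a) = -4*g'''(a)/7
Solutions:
 g(a) = C1 + C2*exp(-sqrt(7)*a/2) + C3*exp(sqrt(7)*a/2)


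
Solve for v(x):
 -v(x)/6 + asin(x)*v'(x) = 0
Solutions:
 v(x) = C1*exp(Integral(1/asin(x), x)/6)


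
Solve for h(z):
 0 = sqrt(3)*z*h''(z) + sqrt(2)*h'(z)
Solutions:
 h(z) = C1 + C2*z^(1 - sqrt(6)/3)


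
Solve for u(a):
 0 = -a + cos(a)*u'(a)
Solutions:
 u(a) = C1 + Integral(a/cos(a), a)


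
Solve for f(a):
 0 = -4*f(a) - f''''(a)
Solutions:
 f(a) = (C1*sin(a) + C2*cos(a))*exp(-a) + (C3*sin(a) + C4*cos(a))*exp(a)


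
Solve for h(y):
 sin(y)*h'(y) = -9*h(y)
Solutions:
 h(y) = C1*sqrt(cos(y) + 1)*(cos(y)^4 + 4*cos(y)^3 + 6*cos(y)^2 + 4*cos(y) + 1)/(sqrt(cos(y) - 1)*(cos(y)^4 - 4*cos(y)^3 + 6*cos(y)^2 - 4*cos(y) + 1))


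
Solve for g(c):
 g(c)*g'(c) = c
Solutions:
 g(c) = -sqrt(C1 + c^2)
 g(c) = sqrt(C1 + c^2)


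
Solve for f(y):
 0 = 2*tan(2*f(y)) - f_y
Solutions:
 f(y) = -asin(C1*exp(4*y))/2 + pi/2
 f(y) = asin(C1*exp(4*y))/2


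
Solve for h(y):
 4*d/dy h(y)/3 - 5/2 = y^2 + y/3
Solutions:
 h(y) = C1 + y^3/4 + y^2/8 + 15*y/8


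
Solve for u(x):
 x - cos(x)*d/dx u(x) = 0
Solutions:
 u(x) = C1 + Integral(x/cos(x), x)


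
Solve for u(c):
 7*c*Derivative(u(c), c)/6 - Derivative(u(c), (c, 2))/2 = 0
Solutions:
 u(c) = C1 + C2*erfi(sqrt(42)*c/6)


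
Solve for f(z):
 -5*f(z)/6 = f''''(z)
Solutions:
 f(z) = (C1*sin(10^(1/4)*3^(3/4)*z/6) + C2*cos(10^(1/4)*3^(3/4)*z/6))*exp(-10^(1/4)*3^(3/4)*z/6) + (C3*sin(10^(1/4)*3^(3/4)*z/6) + C4*cos(10^(1/4)*3^(3/4)*z/6))*exp(10^(1/4)*3^(3/4)*z/6)


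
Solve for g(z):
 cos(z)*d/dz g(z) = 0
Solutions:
 g(z) = C1


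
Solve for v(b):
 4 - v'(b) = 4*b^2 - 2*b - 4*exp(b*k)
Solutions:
 v(b) = C1 - 4*b^3/3 + b^2 + 4*b + 4*exp(b*k)/k


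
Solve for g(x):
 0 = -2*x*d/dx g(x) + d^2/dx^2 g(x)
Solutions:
 g(x) = C1 + C2*erfi(x)


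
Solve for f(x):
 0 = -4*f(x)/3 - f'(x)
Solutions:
 f(x) = C1*exp(-4*x/3)


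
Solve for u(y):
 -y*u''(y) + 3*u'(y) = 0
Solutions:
 u(y) = C1 + C2*y^4


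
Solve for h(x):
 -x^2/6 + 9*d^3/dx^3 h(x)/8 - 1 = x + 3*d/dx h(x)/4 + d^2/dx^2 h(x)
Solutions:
 h(x) = C1 + C2*exp(x*(4 - sqrt(70))/9) + C3*exp(x*(4 + sqrt(70))/9) - 2*x^3/27 - 10*x^2/27 - 82*x/81


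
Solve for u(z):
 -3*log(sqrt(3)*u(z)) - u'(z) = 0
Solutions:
 2*Integral(1/(2*log(_y) + log(3)), (_y, u(z)))/3 = C1 - z


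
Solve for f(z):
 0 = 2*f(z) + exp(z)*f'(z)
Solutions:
 f(z) = C1*exp(2*exp(-z))


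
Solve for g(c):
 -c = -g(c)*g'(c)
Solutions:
 g(c) = -sqrt(C1 + c^2)
 g(c) = sqrt(C1 + c^2)


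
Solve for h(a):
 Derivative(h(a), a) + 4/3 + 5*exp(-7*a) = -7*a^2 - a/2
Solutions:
 h(a) = C1 - 7*a^3/3 - a^2/4 - 4*a/3 + 5*exp(-7*a)/7


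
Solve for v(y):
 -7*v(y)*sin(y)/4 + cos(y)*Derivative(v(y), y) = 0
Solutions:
 v(y) = C1/cos(y)^(7/4)


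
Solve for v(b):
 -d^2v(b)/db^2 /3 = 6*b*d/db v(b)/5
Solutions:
 v(b) = C1 + C2*erf(3*sqrt(5)*b/5)


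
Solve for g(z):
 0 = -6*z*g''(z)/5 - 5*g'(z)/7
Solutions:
 g(z) = C1 + C2*z^(17/42)


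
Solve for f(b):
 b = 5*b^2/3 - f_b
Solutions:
 f(b) = C1 + 5*b^3/9 - b^2/2


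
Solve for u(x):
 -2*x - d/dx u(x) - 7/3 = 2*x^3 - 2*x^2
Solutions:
 u(x) = C1 - x^4/2 + 2*x^3/3 - x^2 - 7*x/3


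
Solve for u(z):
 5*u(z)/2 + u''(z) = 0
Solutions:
 u(z) = C1*sin(sqrt(10)*z/2) + C2*cos(sqrt(10)*z/2)


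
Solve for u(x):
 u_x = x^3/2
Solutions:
 u(x) = C1 + x^4/8


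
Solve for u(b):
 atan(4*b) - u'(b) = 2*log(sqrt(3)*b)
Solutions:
 u(b) = C1 - 2*b*log(b) + b*atan(4*b) - b*log(3) + 2*b - log(16*b^2 + 1)/8


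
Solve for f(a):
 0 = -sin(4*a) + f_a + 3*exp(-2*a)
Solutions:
 f(a) = C1 - cos(4*a)/4 + 3*exp(-2*a)/2


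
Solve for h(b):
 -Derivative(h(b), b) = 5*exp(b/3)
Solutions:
 h(b) = C1 - 15*exp(b/3)


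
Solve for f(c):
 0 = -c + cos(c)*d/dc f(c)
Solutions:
 f(c) = C1 + Integral(c/cos(c), c)


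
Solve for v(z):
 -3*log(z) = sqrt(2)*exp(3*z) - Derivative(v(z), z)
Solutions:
 v(z) = C1 + 3*z*log(z) - 3*z + sqrt(2)*exp(3*z)/3


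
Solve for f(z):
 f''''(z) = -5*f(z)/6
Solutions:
 f(z) = (C1*sin(10^(1/4)*3^(3/4)*z/6) + C2*cos(10^(1/4)*3^(3/4)*z/6))*exp(-10^(1/4)*3^(3/4)*z/6) + (C3*sin(10^(1/4)*3^(3/4)*z/6) + C4*cos(10^(1/4)*3^(3/4)*z/6))*exp(10^(1/4)*3^(3/4)*z/6)


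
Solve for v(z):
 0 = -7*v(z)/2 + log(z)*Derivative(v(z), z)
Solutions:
 v(z) = C1*exp(7*li(z)/2)


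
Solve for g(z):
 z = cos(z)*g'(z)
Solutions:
 g(z) = C1 + Integral(z/cos(z), z)


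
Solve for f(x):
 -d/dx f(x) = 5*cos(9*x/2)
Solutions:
 f(x) = C1 - 10*sin(9*x/2)/9


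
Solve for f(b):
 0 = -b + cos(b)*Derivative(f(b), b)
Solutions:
 f(b) = C1 + Integral(b/cos(b), b)


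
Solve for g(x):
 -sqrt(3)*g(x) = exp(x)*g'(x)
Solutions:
 g(x) = C1*exp(sqrt(3)*exp(-x))


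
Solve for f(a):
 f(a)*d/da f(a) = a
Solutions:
 f(a) = -sqrt(C1 + a^2)
 f(a) = sqrt(C1 + a^2)


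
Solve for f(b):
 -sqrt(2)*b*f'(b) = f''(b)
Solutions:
 f(b) = C1 + C2*erf(2^(3/4)*b/2)


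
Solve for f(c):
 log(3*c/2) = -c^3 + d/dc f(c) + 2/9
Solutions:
 f(c) = C1 + c^4/4 + c*log(c) - 11*c/9 + c*log(3/2)


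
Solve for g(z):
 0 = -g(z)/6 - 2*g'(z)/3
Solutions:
 g(z) = C1*exp(-z/4)


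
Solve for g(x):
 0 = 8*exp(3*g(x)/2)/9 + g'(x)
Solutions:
 g(x) = 2*log(1/(C1 + 8*x))/3 + 2*log(6)/3
 g(x) = 2*log((-6^(1/3) - 2^(1/3)*3^(5/6)*I)*(1/(C1 + 8*x))^(1/3)/2)
 g(x) = 2*log((-6^(1/3) + 2^(1/3)*3^(5/6)*I)*(1/(C1 + 8*x))^(1/3)/2)


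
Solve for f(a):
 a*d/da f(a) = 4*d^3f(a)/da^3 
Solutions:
 f(a) = C1 + Integral(C2*airyai(2^(1/3)*a/2) + C3*airybi(2^(1/3)*a/2), a)


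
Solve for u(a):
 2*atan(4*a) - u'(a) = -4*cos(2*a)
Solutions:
 u(a) = C1 + 2*a*atan(4*a) - log(16*a^2 + 1)/4 + 2*sin(2*a)


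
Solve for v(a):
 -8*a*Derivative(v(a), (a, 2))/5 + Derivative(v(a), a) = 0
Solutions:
 v(a) = C1 + C2*a^(13/8)


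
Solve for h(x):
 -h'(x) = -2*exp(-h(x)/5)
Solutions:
 h(x) = 5*log(C1 + 2*x/5)


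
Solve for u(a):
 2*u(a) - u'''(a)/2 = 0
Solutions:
 u(a) = C3*exp(2^(2/3)*a) + (C1*sin(2^(2/3)*sqrt(3)*a/2) + C2*cos(2^(2/3)*sqrt(3)*a/2))*exp(-2^(2/3)*a/2)


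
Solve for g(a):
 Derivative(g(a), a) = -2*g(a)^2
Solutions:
 g(a) = 1/(C1 + 2*a)


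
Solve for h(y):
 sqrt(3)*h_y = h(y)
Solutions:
 h(y) = C1*exp(sqrt(3)*y/3)


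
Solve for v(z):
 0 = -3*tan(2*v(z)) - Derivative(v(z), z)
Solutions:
 v(z) = -asin(C1*exp(-6*z))/2 + pi/2
 v(z) = asin(C1*exp(-6*z))/2


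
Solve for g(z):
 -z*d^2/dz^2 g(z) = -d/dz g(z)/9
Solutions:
 g(z) = C1 + C2*z^(10/9)


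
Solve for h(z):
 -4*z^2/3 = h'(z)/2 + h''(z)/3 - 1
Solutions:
 h(z) = C1 + C2*exp(-3*z/2) - 8*z^3/9 + 16*z^2/9 - 10*z/27


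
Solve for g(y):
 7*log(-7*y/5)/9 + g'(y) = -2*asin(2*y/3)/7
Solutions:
 g(y) = C1 - 7*y*log(-y)/9 - 2*y*asin(2*y/3)/7 - 7*y*log(7)/9 + 7*y/9 + 7*y*log(5)/9 - sqrt(9 - 4*y^2)/7


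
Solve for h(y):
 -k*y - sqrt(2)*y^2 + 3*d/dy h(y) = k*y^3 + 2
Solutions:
 h(y) = C1 + k*y^4/12 + k*y^2/6 + sqrt(2)*y^3/9 + 2*y/3


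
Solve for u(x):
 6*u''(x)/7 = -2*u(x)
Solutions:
 u(x) = C1*sin(sqrt(21)*x/3) + C2*cos(sqrt(21)*x/3)


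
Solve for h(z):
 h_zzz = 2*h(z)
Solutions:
 h(z) = C3*exp(2^(1/3)*z) + (C1*sin(2^(1/3)*sqrt(3)*z/2) + C2*cos(2^(1/3)*sqrt(3)*z/2))*exp(-2^(1/3)*z/2)


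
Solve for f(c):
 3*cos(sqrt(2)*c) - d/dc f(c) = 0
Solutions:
 f(c) = C1 + 3*sqrt(2)*sin(sqrt(2)*c)/2


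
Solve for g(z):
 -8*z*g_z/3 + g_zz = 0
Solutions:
 g(z) = C1 + C2*erfi(2*sqrt(3)*z/3)


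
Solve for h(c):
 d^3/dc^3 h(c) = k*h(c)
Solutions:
 h(c) = C1*exp(c*k^(1/3)) + C2*exp(c*k^(1/3)*(-1 + sqrt(3)*I)/2) + C3*exp(-c*k^(1/3)*(1 + sqrt(3)*I)/2)


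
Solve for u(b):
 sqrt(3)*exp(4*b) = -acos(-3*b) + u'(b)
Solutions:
 u(b) = C1 + b*acos(-3*b) + sqrt(1 - 9*b^2)/3 + sqrt(3)*exp(4*b)/4


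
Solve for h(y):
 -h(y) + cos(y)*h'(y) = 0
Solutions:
 h(y) = C1*sqrt(sin(y) + 1)/sqrt(sin(y) - 1)


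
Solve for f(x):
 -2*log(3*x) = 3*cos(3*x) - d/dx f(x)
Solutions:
 f(x) = C1 + 2*x*log(x) - 2*x + 2*x*log(3) + sin(3*x)


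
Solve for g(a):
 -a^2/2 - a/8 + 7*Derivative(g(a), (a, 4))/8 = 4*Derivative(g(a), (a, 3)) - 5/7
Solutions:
 g(a) = C1 + C2*a + C3*a^2 + C4*exp(32*a/7) - a^5/480 - 11*a^4/3072 + 1527*a^3/57344


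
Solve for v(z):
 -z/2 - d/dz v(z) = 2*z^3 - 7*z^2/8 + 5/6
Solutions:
 v(z) = C1 - z^4/2 + 7*z^3/24 - z^2/4 - 5*z/6


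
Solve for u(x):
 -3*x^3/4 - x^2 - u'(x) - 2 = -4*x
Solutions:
 u(x) = C1 - 3*x^4/16 - x^3/3 + 2*x^2 - 2*x


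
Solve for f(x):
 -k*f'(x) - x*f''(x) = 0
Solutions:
 f(x) = C1 + x^(1 - re(k))*(C2*sin(log(x)*Abs(im(k))) + C3*cos(log(x)*im(k)))


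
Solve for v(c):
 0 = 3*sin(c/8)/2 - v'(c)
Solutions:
 v(c) = C1 - 12*cos(c/8)


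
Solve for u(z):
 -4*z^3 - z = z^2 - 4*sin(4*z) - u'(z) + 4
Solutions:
 u(z) = C1 + z^4 + z^3/3 + z^2/2 + 4*z + cos(4*z)


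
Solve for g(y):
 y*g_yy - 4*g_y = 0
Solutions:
 g(y) = C1 + C2*y^5


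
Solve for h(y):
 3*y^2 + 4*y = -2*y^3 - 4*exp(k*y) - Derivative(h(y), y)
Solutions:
 h(y) = C1 - y^4/2 - y^3 - 2*y^2 - 4*exp(k*y)/k


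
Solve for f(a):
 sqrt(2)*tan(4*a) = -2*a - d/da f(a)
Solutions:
 f(a) = C1 - a^2 + sqrt(2)*log(cos(4*a))/4


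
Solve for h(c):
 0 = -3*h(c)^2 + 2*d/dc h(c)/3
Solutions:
 h(c) = -2/(C1 + 9*c)


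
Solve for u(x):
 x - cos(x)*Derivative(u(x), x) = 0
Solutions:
 u(x) = C1 + Integral(x/cos(x), x)


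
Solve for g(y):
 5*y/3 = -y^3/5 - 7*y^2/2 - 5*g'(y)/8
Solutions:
 g(y) = C1 - 2*y^4/25 - 28*y^3/15 - 4*y^2/3


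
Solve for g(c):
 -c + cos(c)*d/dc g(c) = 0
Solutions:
 g(c) = C1 + Integral(c/cos(c), c)


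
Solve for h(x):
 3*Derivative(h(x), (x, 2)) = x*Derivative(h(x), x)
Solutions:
 h(x) = C1 + C2*erfi(sqrt(6)*x/6)


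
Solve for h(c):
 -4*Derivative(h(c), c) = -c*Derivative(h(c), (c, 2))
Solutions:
 h(c) = C1 + C2*c^5


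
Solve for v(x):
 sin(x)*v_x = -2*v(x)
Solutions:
 v(x) = C1*(cos(x) + 1)/(cos(x) - 1)


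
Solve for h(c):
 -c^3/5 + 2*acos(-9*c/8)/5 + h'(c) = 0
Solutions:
 h(c) = C1 + c^4/20 - 2*c*acos(-9*c/8)/5 - 2*sqrt(64 - 81*c^2)/45


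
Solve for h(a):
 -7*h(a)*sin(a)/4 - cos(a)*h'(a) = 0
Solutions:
 h(a) = C1*cos(a)^(7/4)


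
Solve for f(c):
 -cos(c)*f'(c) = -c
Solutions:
 f(c) = C1 + Integral(c/cos(c), c)


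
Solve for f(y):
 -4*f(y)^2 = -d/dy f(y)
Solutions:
 f(y) = -1/(C1 + 4*y)


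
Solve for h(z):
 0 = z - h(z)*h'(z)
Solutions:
 h(z) = -sqrt(C1 + z^2)
 h(z) = sqrt(C1 + z^2)


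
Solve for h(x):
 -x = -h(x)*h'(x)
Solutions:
 h(x) = -sqrt(C1 + x^2)
 h(x) = sqrt(C1 + x^2)


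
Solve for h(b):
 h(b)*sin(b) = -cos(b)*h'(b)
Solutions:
 h(b) = C1*cos(b)


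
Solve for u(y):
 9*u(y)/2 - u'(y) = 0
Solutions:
 u(y) = C1*exp(9*y/2)


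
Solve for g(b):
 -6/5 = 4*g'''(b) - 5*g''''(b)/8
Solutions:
 g(b) = C1 + C2*b + C3*b^2 + C4*exp(32*b/5) - b^3/20


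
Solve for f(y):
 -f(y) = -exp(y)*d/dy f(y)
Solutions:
 f(y) = C1*exp(-exp(-y))


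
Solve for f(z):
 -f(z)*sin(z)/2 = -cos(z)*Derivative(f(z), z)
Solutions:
 f(z) = C1/sqrt(cos(z))


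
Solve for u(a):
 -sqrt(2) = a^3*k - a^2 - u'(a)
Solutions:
 u(a) = C1 + a^4*k/4 - a^3/3 + sqrt(2)*a


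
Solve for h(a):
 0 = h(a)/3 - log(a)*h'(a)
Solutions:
 h(a) = C1*exp(li(a)/3)


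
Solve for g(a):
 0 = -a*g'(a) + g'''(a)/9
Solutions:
 g(a) = C1 + Integral(C2*airyai(3^(2/3)*a) + C3*airybi(3^(2/3)*a), a)


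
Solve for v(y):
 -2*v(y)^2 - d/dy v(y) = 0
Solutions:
 v(y) = 1/(C1 + 2*y)


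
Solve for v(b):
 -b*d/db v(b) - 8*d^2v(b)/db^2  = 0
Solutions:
 v(b) = C1 + C2*erf(b/4)


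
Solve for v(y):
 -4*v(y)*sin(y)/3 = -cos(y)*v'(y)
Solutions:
 v(y) = C1/cos(y)^(4/3)


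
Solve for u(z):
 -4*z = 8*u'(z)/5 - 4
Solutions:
 u(z) = C1 - 5*z^2/4 + 5*z/2


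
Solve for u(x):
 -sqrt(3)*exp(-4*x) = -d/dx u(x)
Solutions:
 u(x) = C1 - sqrt(3)*exp(-4*x)/4


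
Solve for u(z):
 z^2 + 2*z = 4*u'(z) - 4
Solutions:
 u(z) = C1 + z^3/12 + z^2/4 + z


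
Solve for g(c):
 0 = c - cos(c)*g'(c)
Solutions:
 g(c) = C1 + Integral(c/cos(c), c)


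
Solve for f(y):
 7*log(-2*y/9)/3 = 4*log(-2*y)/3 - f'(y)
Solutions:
 f(y) = C1 - y*log(-y) + y*(-log(2) + 1 + 14*log(3)/3)


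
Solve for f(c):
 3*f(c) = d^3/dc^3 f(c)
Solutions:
 f(c) = C3*exp(3^(1/3)*c) + (C1*sin(3^(5/6)*c/2) + C2*cos(3^(5/6)*c/2))*exp(-3^(1/3)*c/2)


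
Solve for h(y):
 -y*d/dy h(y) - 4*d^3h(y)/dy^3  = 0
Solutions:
 h(y) = C1 + Integral(C2*airyai(-2^(1/3)*y/2) + C3*airybi(-2^(1/3)*y/2), y)


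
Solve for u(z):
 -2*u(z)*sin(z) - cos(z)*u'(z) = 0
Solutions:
 u(z) = C1*cos(z)^2


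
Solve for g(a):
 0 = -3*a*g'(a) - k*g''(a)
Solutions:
 g(a) = C1 + C2*sqrt(k)*erf(sqrt(6)*a*sqrt(1/k)/2)


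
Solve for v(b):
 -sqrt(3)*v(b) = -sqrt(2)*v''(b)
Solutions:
 v(b) = C1*exp(-2^(3/4)*3^(1/4)*b/2) + C2*exp(2^(3/4)*3^(1/4)*b/2)


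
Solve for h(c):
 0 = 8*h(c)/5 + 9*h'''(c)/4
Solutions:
 h(c) = C3*exp(c*(-2^(2/3)*75^(1/3) + 3*10^(2/3)*3^(1/3))/30)*sin(10^(2/3)*3^(5/6)*c/15) + C4*exp(c*(-2^(2/3)*75^(1/3) + 3*10^(2/3)*3^(1/3))/30)*cos(10^(2/3)*3^(5/6)*c/15) + C5*exp(-c*(2^(2/3)*75^(1/3) + 3*10^(2/3)*3^(1/3))/30) + (C1*sin(10^(2/3)*3^(5/6)*c/15) + C2*cos(10^(2/3)*3^(5/6)*c/15))*exp(2^(2/3)*75^(1/3)*c/15)


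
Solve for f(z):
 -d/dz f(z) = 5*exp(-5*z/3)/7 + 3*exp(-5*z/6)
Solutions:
 f(z) = C1 + 3*exp(-5*z/3)/7 + 18*exp(-5*z/6)/5


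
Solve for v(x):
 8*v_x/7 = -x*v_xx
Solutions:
 v(x) = C1 + C2/x^(1/7)


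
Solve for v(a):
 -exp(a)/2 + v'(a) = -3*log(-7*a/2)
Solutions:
 v(a) = C1 - 3*a*log(-a) + 3*a*(-log(7) + log(2) + 1) + exp(a)/2


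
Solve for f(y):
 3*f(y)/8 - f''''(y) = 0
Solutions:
 f(y) = C1*exp(-6^(1/4)*y/2) + C2*exp(6^(1/4)*y/2) + C3*sin(6^(1/4)*y/2) + C4*cos(6^(1/4)*y/2)


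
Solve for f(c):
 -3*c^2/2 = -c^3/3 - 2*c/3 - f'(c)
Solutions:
 f(c) = C1 - c^4/12 + c^3/2 - c^2/3


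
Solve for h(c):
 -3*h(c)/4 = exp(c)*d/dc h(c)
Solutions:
 h(c) = C1*exp(3*exp(-c)/4)


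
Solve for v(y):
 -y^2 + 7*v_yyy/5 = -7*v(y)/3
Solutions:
 v(y) = C3*exp(-3^(2/3)*5^(1/3)*y/3) + 3*y^2/7 + (C1*sin(3^(1/6)*5^(1/3)*y/2) + C2*cos(3^(1/6)*5^(1/3)*y/2))*exp(3^(2/3)*5^(1/3)*y/6)


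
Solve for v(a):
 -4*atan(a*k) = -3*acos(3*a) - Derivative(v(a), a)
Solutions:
 v(a) = C1 - 3*a*acos(3*a) + sqrt(1 - 9*a^2) + 4*Piecewise((a*atan(a*k) - log(a^2*k^2 + 1)/(2*k), Ne(k, 0)), (0, True))


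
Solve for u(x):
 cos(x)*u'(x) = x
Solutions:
 u(x) = C1 + Integral(x/cos(x), x)


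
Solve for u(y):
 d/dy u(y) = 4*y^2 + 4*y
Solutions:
 u(y) = C1 + 4*y^3/3 + 2*y^2


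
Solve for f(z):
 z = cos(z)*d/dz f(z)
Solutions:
 f(z) = C1 + Integral(z/cos(z), z)


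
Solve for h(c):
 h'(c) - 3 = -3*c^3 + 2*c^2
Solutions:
 h(c) = C1 - 3*c^4/4 + 2*c^3/3 + 3*c


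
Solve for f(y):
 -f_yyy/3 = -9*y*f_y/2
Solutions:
 f(y) = C1 + Integral(C2*airyai(3*2^(2/3)*y/2) + C3*airybi(3*2^(2/3)*y/2), y)
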